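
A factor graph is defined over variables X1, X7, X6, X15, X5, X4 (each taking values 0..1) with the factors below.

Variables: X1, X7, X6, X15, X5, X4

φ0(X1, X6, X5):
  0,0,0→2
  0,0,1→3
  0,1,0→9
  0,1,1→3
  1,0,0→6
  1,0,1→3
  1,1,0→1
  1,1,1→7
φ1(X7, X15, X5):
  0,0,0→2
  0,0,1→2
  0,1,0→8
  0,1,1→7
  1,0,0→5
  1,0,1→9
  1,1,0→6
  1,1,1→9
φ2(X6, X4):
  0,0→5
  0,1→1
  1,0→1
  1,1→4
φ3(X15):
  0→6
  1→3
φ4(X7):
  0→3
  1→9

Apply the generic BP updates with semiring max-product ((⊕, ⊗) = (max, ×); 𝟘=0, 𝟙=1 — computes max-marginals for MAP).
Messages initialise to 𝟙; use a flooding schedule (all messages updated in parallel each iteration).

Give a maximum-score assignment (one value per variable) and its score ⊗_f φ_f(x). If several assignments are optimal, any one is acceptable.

init: all messages = 𝟙 over 2 values
r1 m[φ0→X1] = [9, 7]
r1 m[φ0→X6] = [6, 9]
r1 m[φ0→X5] = [9, 7]
r1 m[φ1→X7] = [8, 9]
r1 m[φ1→X15] = [9, 9]
r1 m[φ1→X5] = [8, 9]
r1 m[φ2→X6] = [5, 4]
r1 m[φ2→X4] = [5, 4]
r1 m[φ3→X15] = [6, 3]
r1 m[φ4→X7] = [3, 9]
r1 m[X1→φ0] = [1, 1]
r1 m[X7→φ1] = [1, 1]
r1 m[X7→φ4] = [1, 1]
r1 m[X6→φ0] = [1, 1]
r1 m[X6→φ2] = [1, 1]
r1 m[X15→φ1] = [1, 1]
r1 m[X15→φ3] = [1, 1]
r1 m[X5→φ0] = [1, 1]
r1 m[X5→φ1] = [1, 1]
r1 m[X4→φ2] = [1, 1]
r2 m[φ0→X1] = [9, 7]
r2 m[φ0→X6] = [6, 9]
r2 m[φ0→X5] = [9, 7]
r2 m[φ1→X7] = [8, 9]
r2 m[φ1→X15] = [9, 9]
r2 m[φ1→X5] = [8, 9]
r2 m[φ2→X6] = [5, 4]
r2 m[φ2→X4] = [5, 4]
r2 m[φ3→X15] = [6, 3]
r2 m[φ4→X7] = [3, 9]
r2 m[X1→φ0] = [1, 1]
r2 m[X7→φ1] = [3, 9]
r2 m[X7→φ4] = [8, 9]
r2 m[X6→φ0] = [5, 4]
r2 m[X6→φ2] = [6, 9]
r2 m[X15→φ1] = [6, 3]
r2 m[X15→φ3] = [9, 9]
r2 m[X5→φ0] = [8, 9]
r2 m[X5→φ1] = [9, 7]
r2 m[X4→φ2] = [1, 1]
r3 m[φ0→X1] = [288, 252]
r3 m[φ0→X6] = [48, 72]
r3 m[φ0→X5] = [36, 28]
r3 m[φ1→X7] = [216, 378]
r3 m[φ1→X15] = [567, 567]
r3 m[φ1→X5] = [270, 486]
r3 m[φ2→X6] = [5, 4]
r3 m[φ2→X4] = [30, 36]
r3 m[φ3→X15] = [6, 3]
r3 m[φ4→X7] = [3, 9]
r3 m[X1→φ0] = [1, 1]
r3 m[X7→φ1] = [3, 9]
r3 m[X7→φ4] = [8, 9]
r3 m[X6→φ0] = [5, 4]
r3 m[X6→φ2] = [6, 9]
r3 m[X15→φ1] = [6, 3]
r3 m[X15→φ3] = [9, 9]
r3 m[X5→φ0] = [8, 9]
r3 m[X5→φ1] = [9, 7]
r3 m[X4→φ2] = [1, 1]
r4 m[φ0→X1] = [288, 252]
r4 m[φ0→X6] = [48, 72]
r4 m[φ0→X5] = [36, 28]
r4 m[φ1→X7] = [216, 378]
r4 m[φ1→X15] = [567, 567]
r4 m[φ1→X5] = [270, 486]
r4 m[φ2→X6] = [5, 4]
r4 m[φ2→X4] = [30, 36]
r4 m[φ3→X15] = [6, 3]
r4 m[φ4→X7] = [3, 9]
r4 m[X1→φ0] = [1, 1]
r4 m[X7→φ1] = [3, 9]
r4 m[X7→φ4] = [216, 378]
r4 m[X6→φ0] = [5, 4]
r4 m[X6→φ2] = [48, 72]
r4 m[X15→φ1] = [6, 3]
r4 m[X15→φ3] = [567, 567]
r4 m[X5→φ0] = [270, 486]
r4 m[X5→φ1] = [36, 28]
r4 m[X4→φ2] = [1, 1]
r5 m[φ0→X1] = [9720, 13608]
r5 m[φ0→X6] = [1620, 3402]
r5 m[φ0→X5] = [36, 28]
r5 m[φ1→X7] = [864, 1512]
r5 m[φ1→X15] = [2268, 2268]
r5 m[φ1→X5] = [270, 486]
r5 m[φ2→X6] = [5, 4]
r5 m[φ2→X4] = [240, 288]
r5 m[φ3→X15] = [6, 3]
r5 m[φ4→X7] = [3, 9]
r5 m[X1→φ0] = [1, 1]
r5 m[X7→φ1] = [3, 9]
r5 m[X7→φ4] = [216, 378]
r5 m[X6→φ0] = [5, 4]
r5 m[X6→φ2] = [48, 72]
r5 m[X15→φ1] = [6, 3]
r5 m[X15→φ3] = [567, 567]
r5 m[X5→φ0] = [270, 486]
r5 m[X5→φ1] = [36, 28]
r5 m[X4→φ2] = [1, 1]
r6 m[φ0→X1] = [9720, 13608]
r6 m[φ0→X6] = [1620, 3402]
r6 m[φ0→X5] = [36, 28]
r6 m[φ1→X7] = [864, 1512]
r6 m[φ1→X15] = [2268, 2268]
r6 m[φ1→X5] = [270, 486]
r6 m[φ2→X6] = [5, 4]
r6 m[φ2→X4] = [240, 288]
r6 m[φ3→X15] = [6, 3]
r6 m[φ4→X7] = [3, 9]
r6 m[X1→φ0] = [1, 1]
r6 m[X7→φ1] = [3, 9]
r6 m[X7→φ4] = [864, 1512]
r6 m[X6→φ0] = [5, 4]
r6 m[X6→φ2] = [1620, 3402]
r6 m[X15→φ1] = [6, 3]
r6 m[X15→φ3] = [2268, 2268]
r6 m[X5→φ0] = [270, 486]
r6 m[X5→φ1] = [36, 28]
r6 m[X4→φ2] = [1, 1]
r7 m[φ0→X1] = [9720, 13608]
r7 m[φ0→X6] = [1620, 3402]
r7 m[φ0→X5] = [36, 28]
r7 m[φ1→X7] = [864, 1512]
r7 m[φ1→X15] = [2268, 2268]
r7 m[φ1→X5] = [270, 486]
r7 m[φ2→X6] = [5, 4]
r7 m[φ2→X4] = [8100, 13608]
r7 m[φ3→X15] = [6, 3]
r7 m[φ4→X7] = [3, 9]
r7 m[X1→φ0] = [1, 1]
r7 m[X7→φ1] = [3, 9]
r7 m[X7→φ4] = [864, 1512]
r7 m[X6→φ0] = [5, 4]
r7 m[X6→φ2] = [1620, 3402]
r7 m[X15→φ1] = [6, 3]
r7 m[X15→φ3] = [2268, 2268]
r7 m[X5→φ0] = [270, 486]
r7 m[X5→φ1] = [36, 28]
r7 m[X4→φ2] = [1, 1]
r8 m[φ0→X1] = [9720, 13608]
r8 m[φ0→X6] = [1620, 3402]
r8 m[φ0→X5] = [36, 28]
r8 m[φ1→X7] = [864, 1512]
r8 m[φ1→X15] = [2268, 2268]
r8 m[φ1→X5] = [270, 486]
r8 m[φ2→X6] = [5, 4]
r8 m[φ2→X4] = [8100, 13608]
r8 m[φ3→X15] = [6, 3]
r8 m[φ4→X7] = [3, 9]
r8 m[X1→φ0] = [1, 1]
r8 m[X7→φ1] = [3, 9]
r8 m[X7→φ4] = [864, 1512]
r8 m[X6→φ0] = [5, 4]
r8 m[X6→φ2] = [1620, 3402]
r8 m[X15→φ1] = [6, 3]
r8 m[X15→φ3] = [2268, 2268]
r8 m[X5→φ0] = [270, 486]
r8 m[X5→φ1] = [36, 28]
r8 m[X4→φ2] = [1, 1]
fixed point reached at round 8
traceback from X1: (X1=1, X7=1, X6=1, X15=0, X5=1, X4=1), score=13608

assignment: (X1=1, X7=1, X6=1, X15=0, X5=1, X4=1); score = 13608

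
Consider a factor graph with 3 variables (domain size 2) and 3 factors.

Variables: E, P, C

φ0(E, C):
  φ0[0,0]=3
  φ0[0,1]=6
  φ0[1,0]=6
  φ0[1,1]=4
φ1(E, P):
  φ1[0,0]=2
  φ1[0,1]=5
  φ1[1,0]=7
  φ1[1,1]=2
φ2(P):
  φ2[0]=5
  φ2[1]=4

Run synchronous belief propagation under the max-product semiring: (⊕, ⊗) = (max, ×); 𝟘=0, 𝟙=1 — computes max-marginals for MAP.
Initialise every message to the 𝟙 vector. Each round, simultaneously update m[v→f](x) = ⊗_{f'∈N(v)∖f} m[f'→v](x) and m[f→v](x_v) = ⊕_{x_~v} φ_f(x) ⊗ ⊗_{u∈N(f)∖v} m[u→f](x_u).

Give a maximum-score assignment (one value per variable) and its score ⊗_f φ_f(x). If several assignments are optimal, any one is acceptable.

init: all messages = 𝟙 over 2 values
r1 m[φ0→E] = [6, 6]
r1 m[φ0→C] = [6, 6]
r1 m[φ1→E] = [5, 7]
r1 m[φ1→P] = [7, 5]
r1 m[φ2→P] = [5, 4]
r1 m[E→φ0] = [1, 1]
r1 m[E→φ1] = [1, 1]
r1 m[P→φ1] = [1, 1]
r1 m[P→φ2] = [1, 1]
r1 m[C→φ0] = [1, 1]
r2 m[φ0→E] = [6, 6]
r2 m[φ0→C] = [6, 6]
r2 m[φ1→E] = [5, 7]
r2 m[φ1→P] = [7, 5]
r2 m[φ2→P] = [5, 4]
r2 m[E→φ0] = [5, 7]
r2 m[E→φ1] = [6, 6]
r2 m[P→φ1] = [5, 4]
r2 m[P→φ2] = [7, 5]
r2 m[C→φ0] = [1, 1]
r3 m[φ0→E] = [6, 6]
r3 m[φ0→C] = [42, 30]
r3 m[φ1→E] = [20, 35]
r3 m[φ1→P] = [42, 30]
r3 m[φ2→P] = [5, 4]
r3 m[E→φ0] = [5, 7]
r3 m[E→φ1] = [6, 6]
r3 m[P→φ1] = [5, 4]
r3 m[P→φ2] = [7, 5]
r3 m[C→φ0] = [1, 1]
r4 m[φ0→E] = [6, 6]
r4 m[φ0→C] = [42, 30]
r4 m[φ1→E] = [20, 35]
r4 m[φ1→P] = [42, 30]
r4 m[φ2→P] = [5, 4]
r4 m[E→φ0] = [20, 35]
r4 m[E→φ1] = [6, 6]
r4 m[P→φ1] = [5, 4]
r4 m[P→φ2] = [42, 30]
r4 m[C→φ0] = [1, 1]
r5 m[φ0→E] = [6, 6]
r5 m[φ0→C] = [210, 140]
r5 m[φ1→E] = [20, 35]
r5 m[φ1→P] = [42, 30]
r5 m[φ2→P] = [5, 4]
r5 m[E→φ0] = [20, 35]
r5 m[E→φ1] = [6, 6]
r5 m[P→φ1] = [5, 4]
r5 m[P→φ2] = [42, 30]
r5 m[C→φ0] = [1, 1]
r6 m[φ0→E] = [6, 6]
r6 m[φ0→C] = [210, 140]
r6 m[φ1→E] = [20, 35]
r6 m[φ1→P] = [42, 30]
r6 m[φ2→P] = [5, 4]
r6 m[E→φ0] = [20, 35]
r6 m[E→φ1] = [6, 6]
r6 m[P→φ1] = [5, 4]
r6 m[P→φ2] = [42, 30]
r6 m[C→φ0] = [1, 1]
fixed point reached at round 6
traceback from E: (E=1, P=0, C=0), score=210

assignment: (E=1, P=0, C=0); score = 210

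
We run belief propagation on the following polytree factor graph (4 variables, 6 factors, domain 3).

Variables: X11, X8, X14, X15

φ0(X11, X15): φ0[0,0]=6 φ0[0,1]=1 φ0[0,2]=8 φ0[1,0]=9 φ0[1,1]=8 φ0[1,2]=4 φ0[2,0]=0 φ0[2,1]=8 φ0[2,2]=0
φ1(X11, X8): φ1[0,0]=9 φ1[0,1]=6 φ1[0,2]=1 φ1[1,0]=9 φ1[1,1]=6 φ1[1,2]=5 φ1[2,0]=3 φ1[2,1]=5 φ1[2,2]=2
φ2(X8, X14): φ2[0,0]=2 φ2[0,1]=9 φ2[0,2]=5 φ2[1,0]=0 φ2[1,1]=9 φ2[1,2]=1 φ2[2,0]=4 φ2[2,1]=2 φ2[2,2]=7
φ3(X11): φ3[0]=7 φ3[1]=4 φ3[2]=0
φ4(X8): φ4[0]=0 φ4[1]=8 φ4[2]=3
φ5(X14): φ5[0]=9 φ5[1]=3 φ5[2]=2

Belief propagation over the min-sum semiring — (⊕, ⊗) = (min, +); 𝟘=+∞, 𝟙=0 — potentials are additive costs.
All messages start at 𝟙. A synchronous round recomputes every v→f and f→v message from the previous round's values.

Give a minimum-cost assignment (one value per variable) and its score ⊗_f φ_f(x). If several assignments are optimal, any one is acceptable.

init: all messages = 𝟙 over 3 values
r1 m[φ0→X11] = [1, 4, 0]
r1 m[φ0→X15] = [0, 1, 0]
r1 m[φ1→X11] = [1, 5, 2]
r1 m[φ1→X8] = [3, 5, 1]
r1 m[φ2→X8] = [2, 0, 2]
r1 m[φ2→X14] = [0, 2, 1]
r1 m[φ3→X11] = [7, 4, 0]
r1 m[φ4→X8] = [0, 8, 3]
r1 m[φ5→X14] = [9, 3, 2]
r1 m[X11→φ0] = [0, 0, 0]
r1 m[X11→φ1] = [0, 0, 0]
r1 m[X11→φ3] = [0, 0, 0]
r1 m[X8→φ1] = [0, 0, 0]
r1 m[X8→φ2] = [0, 0, 0]
r1 m[X8→φ4] = [0, 0, 0]
r1 m[X14→φ2] = [0, 0, 0]
r1 m[X14→φ5] = [0, 0, 0]
r1 m[X15→φ0] = [0, 0, 0]
r2 m[φ0→X11] = [1, 4, 0]
r2 m[φ0→X15] = [0, 1, 0]
r2 m[φ1→X11] = [1, 5, 2]
r2 m[φ1→X8] = [3, 5, 1]
r2 m[φ2→X8] = [2, 0, 2]
r2 m[φ2→X14] = [0, 2, 1]
r2 m[φ3→X11] = [7, 4, 0]
r2 m[φ4→X8] = [0, 8, 3]
r2 m[φ5→X14] = [9, 3, 2]
r2 m[X11→φ0] = [8, 9, 2]
r2 m[X11→φ1] = [8, 8, 0]
r2 m[X11→φ3] = [2, 9, 2]
r2 m[X8→φ1] = [2, 8, 5]
r2 m[X8→φ2] = [3, 13, 4]
r2 m[X8→φ4] = [5, 5, 3]
r2 m[X14→φ2] = [9, 3, 2]
r2 m[X14→φ5] = [0, 2, 1]
r2 m[X15→φ0] = [0, 0, 0]
r3 m[φ0→X11] = [1, 4, 0]
r3 m[φ0→X15] = [2, 9, 2]
r3 m[φ1→X11] = [6, 10, 5]
r3 m[φ1→X8] = [3, 5, 2]
r3 m[φ2→X8] = [7, 3, 5]
r3 m[φ2→X14] = [5, 6, 8]
r3 m[φ3→X11] = [7, 4, 0]
r3 m[φ4→X8] = [0, 8, 3]
r3 m[φ5→X14] = [9, 3, 2]
r3 m[X11→φ0] = [8, 9, 2]
r3 m[X11→φ1] = [8, 8, 0]
r3 m[X11→φ3] = [2, 9, 2]
r3 m[X8→φ1] = [2, 8, 5]
r3 m[X8→φ2] = [3, 13, 4]
r3 m[X8→φ4] = [5, 5, 3]
r3 m[X14→φ2] = [9, 3, 2]
r3 m[X14→φ5] = [0, 2, 1]
r3 m[X15→φ0] = [0, 0, 0]
r4 m[φ0→X11] = [1, 4, 0]
r4 m[φ0→X15] = [2, 9, 2]
r4 m[φ1→X11] = [6, 10, 5]
r4 m[φ1→X8] = [3, 5, 2]
r4 m[φ2→X8] = [7, 3, 5]
r4 m[φ2→X14] = [5, 6, 8]
r4 m[φ3→X11] = [7, 4, 0]
r4 m[φ4→X8] = [0, 8, 3]
r4 m[φ5→X14] = [9, 3, 2]
r4 m[X11→φ0] = [13, 14, 5]
r4 m[X11→φ1] = [8, 8, 0]
r4 m[X11→φ3] = [7, 14, 5]
r4 m[X8→φ1] = [7, 11, 8]
r4 m[X8→φ2] = [3, 13, 5]
r4 m[X8→φ4] = [10, 8, 7]
r4 m[X14→φ2] = [9, 3, 2]
r4 m[X14→φ5] = [5, 6, 8]
r4 m[X15→φ0] = [0, 0, 0]
r5 m[φ0→X11] = [1, 4, 0]
r5 m[φ0→X15] = [5, 13, 5]
r5 m[φ1→X11] = [9, 13, 10]
r5 m[φ1→X8] = [3, 5, 2]
r5 m[φ2→X8] = [7, 3, 5]
r5 m[φ2→X14] = [5, 7, 8]
r5 m[φ3→X11] = [7, 4, 0]
r5 m[φ4→X8] = [0, 8, 3]
r5 m[φ5→X14] = [9, 3, 2]
r5 m[X11→φ0] = [13, 14, 5]
r5 m[X11→φ1] = [8, 8, 0]
r5 m[X11→φ3] = [7, 14, 5]
r5 m[X8→φ1] = [7, 11, 8]
r5 m[X8→φ2] = [3, 13, 5]
r5 m[X8→φ4] = [10, 8, 7]
r5 m[X14→φ2] = [9, 3, 2]
r5 m[X14→φ5] = [5, 6, 8]
r5 m[X15→φ0] = [0, 0, 0]
r6 m[φ0→X11] = [1, 4, 0]
r6 m[φ0→X15] = [5, 13, 5]
r6 m[φ1→X11] = [9, 13, 10]
r6 m[φ1→X8] = [3, 5, 2]
r6 m[φ2→X8] = [7, 3, 5]
r6 m[φ2→X14] = [5, 7, 8]
r6 m[φ3→X11] = [7, 4, 0]
r6 m[φ4→X8] = [0, 8, 3]
r6 m[φ5→X14] = [9, 3, 2]
r6 m[X11→φ0] = [16, 17, 10]
r6 m[X11→φ1] = [8, 8, 0]
r6 m[X11→φ3] = [10, 17, 10]
r6 m[X8→φ1] = [7, 11, 8]
r6 m[X8→φ2] = [3, 13, 5]
r6 m[X8→φ4] = [10, 8, 7]
r6 m[X14→φ2] = [9, 3, 2]
r6 m[X14→φ5] = [5, 7, 8]
r6 m[X15→φ0] = [0, 0, 0]
r7 m[φ0→X11] = [1, 4, 0]
r7 m[φ0→X15] = [10, 17, 10]
r7 m[φ1→X11] = [9, 13, 10]
r7 m[φ1→X8] = [3, 5, 2]
r7 m[φ2→X8] = [7, 3, 5]
r7 m[φ2→X14] = [5, 7, 8]
r7 m[φ3→X11] = [7, 4, 0]
r7 m[φ4→X8] = [0, 8, 3]
r7 m[φ5→X14] = [9, 3, 2]
r7 m[X11→φ0] = [16, 17, 10]
r7 m[X11→φ1] = [8, 8, 0]
r7 m[X11→φ3] = [10, 17, 10]
r7 m[X8→φ1] = [7, 11, 8]
r7 m[X8→φ2] = [3, 13, 5]
r7 m[X8→φ4] = [10, 8, 7]
r7 m[X14→φ2] = [9, 3, 2]
r7 m[X14→φ5] = [5, 7, 8]
r7 m[X15→φ0] = [0, 0, 0]
r8 m[φ0→X11] = [1, 4, 0]
r8 m[φ0→X15] = [10, 17, 10]
r8 m[φ1→X11] = [9, 13, 10]
r8 m[φ1→X8] = [3, 5, 2]
r8 m[φ2→X8] = [7, 3, 5]
r8 m[φ2→X14] = [5, 7, 8]
r8 m[φ3→X11] = [7, 4, 0]
r8 m[φ4→X8] = [0, 8, 3]
r8 m[φ5→X14] = [9, 3, 2]
r8 m[X11→φ0] = [16, 17, 10]
r8 m[X11→φ1] = [8, 8, 0]
r8 m[X11→φ3] = [10, 17, 10]
r8 m[X8→φ1] = [7, 11, 8]
r8 m[X8→φ2] = [3, 13, 5]
r8 m[X8→φ4] = [10, 8, 7]
r8 m[X14→φ2] = [9, 3, 2]
r8 m[X14→φ5] = [5, 7, 8]
r8 m[X15→φ0] = [0, 0, 0]
fixed point reached at round 8
traceback from X11: (X11=2, X8=0, X14=2, X15=0), score=10

assignment: (X11=2, X8=0, X14=2, X15=0); score = 10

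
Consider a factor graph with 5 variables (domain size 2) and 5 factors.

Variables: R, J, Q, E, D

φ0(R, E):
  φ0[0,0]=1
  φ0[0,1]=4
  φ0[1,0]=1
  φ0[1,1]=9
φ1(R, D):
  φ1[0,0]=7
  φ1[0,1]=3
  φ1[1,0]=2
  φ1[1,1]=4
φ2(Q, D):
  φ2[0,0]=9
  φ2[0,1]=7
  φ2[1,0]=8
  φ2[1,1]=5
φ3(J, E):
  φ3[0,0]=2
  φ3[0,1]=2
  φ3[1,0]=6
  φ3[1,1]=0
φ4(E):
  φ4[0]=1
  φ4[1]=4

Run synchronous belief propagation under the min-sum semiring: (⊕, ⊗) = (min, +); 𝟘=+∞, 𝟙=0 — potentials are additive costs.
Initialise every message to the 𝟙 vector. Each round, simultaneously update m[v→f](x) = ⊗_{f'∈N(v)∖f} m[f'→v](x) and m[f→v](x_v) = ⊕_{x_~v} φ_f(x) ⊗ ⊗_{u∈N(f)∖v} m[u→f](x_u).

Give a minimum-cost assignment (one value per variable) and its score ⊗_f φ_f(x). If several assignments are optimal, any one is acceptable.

init: all messages = 𝟙 over 2 values
r1 m[φ0→R] = [1, 1]
r1 m[φ0→E] = [1, 4]
r1 m[φ1→R] = [3, 2]
r1 m[φ1→D] = [2, 3]
r1 m[φ2→Q] = [7, 5]
r1 m[φ2→D] = [8, 5]
r1 m[φ3→J] = [2, 0]
r1 m[φ3→E] = [2, 0]
r1 m[φ4→E] = [1, 4]
r1 m[R→φ0] = [0, 0]
r1 m[R→φ1] = [0, 0]
r1 m[J→φ3] = [0, 0]
r1 m[Q→φ2] = [0, 0]
r1 m[E→φ0] = [0, 0]
r1 m[E→φ3] = [0, 0]
r1 m[E→φ4] = [0, 0]
r1 m[D→φ1] = [0, 0]
r1 m[D→φ2] = [0, 0]
r2 m[φ0→R] = [1, 1]
r2 m[φ0→E] = [1, 4]
r2 m[φ1→R] = [3, 2]
r2 m[φ1→D] = [2, 3]
r2 m[φ2→Q] = [7, 5]
r2 m[φ2→D] = [8, 5]
r2 m[φ3→J] = [2, 0]
r2 m[φ3→E] = [2, 0]
r2 m[φ4→E] = [1, 4]
r2 m[R→φ0] = [3, 2]
r2 m[R→φ1] = [1, 1]
r2 m[J→φ3] = [0, 0]
r2 m[Q→φ2] = [0, 0]
r2 m[E→φ0] = [3, 4]
r2 m[E→φ3] = [2, 8]
r2 m[E→φ4] = [3, 4]
r2 m[D→φ1] = [8, 5]
r2 m[D→φ2] = [2, 3]
r3 m[φ0→R] = [4, 4]
r3 m[φ0→E] = [3, 7]
r3 m[φ1→R] = [8, 9]
r3 m[φ1→D] = [3, 4]
r3 m[φ2→Q] = [10, 8]
r3 m[φ2→D] = [8, 5]
r3 m[φ3→J] = [4, 8]
r3 m[φ3→E] = [2, 0]
r3 m[φ4→E] = [1, 4]
r3 m[R→φ0] = [3, 2]
r3 m[R→φ1] = [1, 1]
r3 m[J→φ3] = [0, 0]
r3 m[Q→φ2] = [0, 0]
r3 m[E→φ0] = [3, 4]
r3 m[E→φ3] = [2, 8]
r3 m[E→φ4] = [3, 4]
r3 m[D→φ1] = [8, 5]
r3 m[D→φ2] = [2, 3]
r4 m[φ0→R] = [4, 4]
r4 m[φ0→E] = [3, 7]
r4 m[φ1→R] = [8, 9]
r4 m[φ1→D] = [3, 4]
r4 m[φ2→Q] = [10, 8]
r4 m[φ2→D] = [8, 5]
r4 m[φ3→J] = [4, 8]
r4 m[φ3→E] = [2, 0]
r4 m[φ4→E] = [1, 4]
r4 m[R→φ0] = [8, 9]
r4 m[R→φ1] = [4, 4]
r4 m[J→φ3] = [0, 0]
r4 m[Q→φ2] = [0, 0]
r4 m[E→φ0] = [3, 4]
r4 m[E→φ3] = [4, 11]
r4 m[E→φ4] = [5, 7]
r4 m[D→φ1] = [8, 5]
r4 m[D→φ2] = [3, 4]
r5 m[φ0→R] = [4, 4]
r5 m[φ0→E] = [9, 12]
r5 m[φ1→R] = [8, 9]
r5 m[φ1→D] = [6, 7]
r5 m[φ2→Q] = [11, 9]
r5 m[φ2→D] = [8, 5]
r5 m[φ3→J] = [6, 10]
r5 m[φ3→E] = [2, 0]
r5 m[φ4→E] = [1, 4]
r5 m[R→φ0] = [8, 9]
r5 m[R→φ1] = [4, 4]
r5 m[J→φ3] = [0, 0]
r5 m[Q→φ2] = [0, 0]
r5 m[E→φ0] = [3, 4]
r5 m[E→φ3] = [4, 11]
r5 m[E→φ4] = [5, 7]
r5 m[D→φ1] = [8, 5]
r5 m[D→φ2] = [3, 4]
r6 m[φ0→R] = [4, 4]
r6 m[φ0→E] = [9, 12]
r6 m[φ1→R] = [8, 9]
r6 m[φ1→D] = [6, 7]
r6 m[φ2→Q] = [11, 9]
r6 m[φ2→D] = [8, 5]
r6 m[φ3→J] = [6, 10]
r6 m[φ3→E] = [2, 0]
r6 m[φ4→E] = [1, 4]
r6 m[R→φ0] = [8, 9]
r6 m[R→φ1] = [4, 4]
r6 m[J→φ3] = [0, 0]
r6 m[Q→φ2] = [0, 0]
r6 m[E→φ0] = [3, 4]
r6 m[E→φ3] = [10, 16]
r6 m[E→φ4] = [11, 12]
r6 m[D→φ1] = [8, 5]
r6 m[D→φ2] = [6, 7]
r7 m[φ0→R] = [4, 4]
r7 m[φ0→E] = [9, 12]
r7 m[φ1→R] = [8, 9]
r7 m[φ1→D] = [6, 7]
r7 m[φ2→Q] = [14, 12]
r7 m[φ2→D] = [8, 5]
r7 m[φ3→J] = [12, 16]
r7 m[φ3→E] = [2, 0]
r7 m[φ4→E] = [1, 4]
r7 m[R→φ0] = [8, 9]
r7 m[R→φ1] = [4, 4]
r7 m[J→φ3] = [0, 0]
r7 m[Q→φ2] = [0, 0]
r7 m[E→φ0] = [3, 4]
r7 m[E→φ3] = [10, 16]
r7 m[E→φ4] = [11, 12]
r7 m[D→φ1] = [8, 5]
r7 m[D→φ2] = [6, 7]
r8 m[φ0→R] = [4, 4]
r8 m[φ0→E] = [9, 12]
r8 m[φ1→R] = [8, 9]
r8 m[φ1→D] = [6, 7]
r8 m[φ2→Q] = [14, 12]
r8 m[φ2→D] = [8, 5]
r8 m[φ3→J] = [12, 16]
r8 m[φ3→E] = [2, 0]
r8 m[φ4→E] = [1, 4]
r8 m[R→φ0] = [8, 9]
r8 m[R→φ1] = [4, 4]
r8 m[J→φ3] = [0, 0]
r8 m[Q→φ2] = [0, 0]
r8 m[E→φ0] = [3, 4]
r8 m[E→φ3] = [10, 16]
r8 m[E→φ4] = [11, 12]
r8 m[D→φ1] = [8, 5]
r8 m[D→φ2] = [6, 7]
fixed point reached at round 8
traceback from R: (R=0, J=0, Q=1, E=0, D=1), score=12

assignment: (R=0, J=0, Q=1, E=0, D=1); score = 12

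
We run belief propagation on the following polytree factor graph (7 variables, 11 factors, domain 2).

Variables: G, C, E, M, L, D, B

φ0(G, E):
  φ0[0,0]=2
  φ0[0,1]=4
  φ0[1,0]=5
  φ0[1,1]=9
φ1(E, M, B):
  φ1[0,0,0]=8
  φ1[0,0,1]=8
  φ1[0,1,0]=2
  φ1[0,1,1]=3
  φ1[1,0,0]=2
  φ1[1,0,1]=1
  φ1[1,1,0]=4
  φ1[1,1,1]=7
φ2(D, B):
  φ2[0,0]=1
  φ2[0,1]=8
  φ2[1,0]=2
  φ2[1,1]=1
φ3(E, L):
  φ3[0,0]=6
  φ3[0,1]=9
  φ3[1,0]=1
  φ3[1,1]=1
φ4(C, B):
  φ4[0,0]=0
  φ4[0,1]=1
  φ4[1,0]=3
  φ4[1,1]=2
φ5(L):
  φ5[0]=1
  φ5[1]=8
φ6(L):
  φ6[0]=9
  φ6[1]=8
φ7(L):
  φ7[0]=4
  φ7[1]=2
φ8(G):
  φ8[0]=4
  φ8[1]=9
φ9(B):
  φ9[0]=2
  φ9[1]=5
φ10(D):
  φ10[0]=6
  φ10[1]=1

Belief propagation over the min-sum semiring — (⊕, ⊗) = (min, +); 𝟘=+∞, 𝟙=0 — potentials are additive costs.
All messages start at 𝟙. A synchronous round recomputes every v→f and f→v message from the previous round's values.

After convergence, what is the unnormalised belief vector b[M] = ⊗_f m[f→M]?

init: all messages = 𝟙 over 2 values
r1 m[φ0→G] = [2, 5]
r1 m[φ0→E] = [2, 4]
r1 m[φ1→E] = [2, 1]
r1 m[φ1→M] = [1, 2]
r1 m[φ1→B] = [2, 1]
r1 m[φ2→D] = [1, 1]
r1 m[φ2→B] = [1, 1]
r1 m[φ3→E] = [6, 1]
r1 m[φ3→L] = [1, 1]
r1 m[φ4→C] = [0, 2]
r1 m[φ4→B] = [0, 1]
r1 m[φ5→L] = [1, 8]
r1 m[φ6→L] = [9, 8]
r1 m[φ7→L] = [4, 2]
r1 m[φ8→G] = [4, 9]
r1 m[φ9→B] = [2, 5]
r1 m[φ10→D] = [6, 1]
r1 m[G→φ0] = [0, 0]
r1 m[G→φ8] = [0, 0]
r1 m[C→φ4] = [0, 0]
r1 m[E→φ0] = [0, 0]
r1 m[E→φ1] = [0, 0]
r1 m[E→φ3] = [0, 0]
r1 m[M→φ1] = [0, 0]
r1 m[L→φ3] = [0, 0]
r1 m[L→φ5] = [0, 0]
r1 m[L→φ6] = [0, 0]
r1 m[L→φ7] = [0, 0]
r1 m[D→φ2] = [0, 0]
r1 m[D→φ10] = [0, 0]
r1 m[B→φ1] = [0, 0]
r1 m[B→φ2] = [0, 0]
r1 m[B→φ4] = [0, 0]
r1 m[B→φ9] = [0, 0]
r2 m[φ0→G] = [2, 5]
r2 m[φ0→E] = [2, 4]
r2 m[φ1→E] = [2, 1]
r2 m[φ1→M] = [1, 2]
r2 m[φ1→B] = [2, 1]
r2 m[φ2→D] = [1, 1]
r2 m[φ2→B] = [1, 1]
r2 m[φ3→E] = [6, 1]
r2 m[φ3→L] = [1, 1]
r2 m[φ4→C] = [0, 2]
r2 m[φ4→B] = [0, 1]
r2 m[φ5→L] = [1, 8]
r2 m[φ6→L] = [9, 8]
r2 m[φ7→L] = [4, 2]
r2 m[φ8→G] = [4, 9]
r2 m[φ9→B] = [2, 5]
r2 m[φ10→D] = [6, 1]
r2 m[G→φ0] = [4, 9]
r2 m[G→φ8] = [2, 5]
r2 m[C→φ4] = [0, 0]
r2 m[E→φ0] = [8, 2]
r2 m[E→φ1] = [8, 5]
r2 m[E→φ3] = [4, 5]
r2 m[M→φ1] = [0, 0]
r2 m[L→φ3] = [14, 18]
r2 m[L→φ5] = [14, 11]
r2 m[L→φ6] = [6, 11]
r2 m[L→φ7] = [11, 17]
r2 m[D→φ2] = [6, 1]
r2 m[D→φ10] = [1, 1]
r2 m[B→φ1] = [3, 7]
r2 m[B→φ2] = [4, 7]
r2 m[B→φ4] = [5, 7]
r2 m[B→φ9] = [3, 3]
r3 m[φ0→G] = [6, 11]
r3 m[φ0→E] = [6, 8]
r3 m[φ1→E] = [5, 5]
r3 m[φ1→M] = [10, 12]
r3 m[φ1→B] = [7, 6]
r3 m[φ2→D] = [5, 6]
r3 m[φ2→B] = [3, 2]
r3 m[φ3→E] = [20, 15]
r3 m[φ3→L] = [6, 6]
r3 m[φ4→C] = [5, 8]
r3 m[φ4→B] = [0, 1]
r3 m[φ5→L] = [1, 8]
r3 m[φ6→L] = [9, 8]
r3 m[φ7→L] = [4, 2]
r3 m[φ8→G] = [4, 9]
r3 m[φ9→B] = [2, 5]
r3 m[φ10→D] = [6, 1]
r3 m[G→φ0] = [4, 9]
r3 m[G→φ8] = [2, 5]
r3 m[C→φ4] = [0, 0]
r3 m[E→φ0] = [8, 2]
r3 m[E→φ1] = [8, 5]
r3 m[E→φ3] = [4, 5]
r3 m[M→φ1] = [0, 0]
r3 m[L→φ3] = [14, 18]
r3 m[L→φ5] = [14, 11]
r3 m[L→φ6] = [6, 11]
r3 m[L→φ7] = [11, 17]
r3 m[D→φ2] = [6, 1]
r3 m[D→φ10] = [1, 1]
r3 m[B→φ1] = [3, 7]
r3 m[B→φ2] = [4, 7]
r3 m[B→φ4] = [5, 7]
r3 m[B→φ9] = [3, 3]
r4 m[φ0→G] = [6, 11]
r4 m[φ0→E] = [6, 8]
r4 m[φ1→E] = [5, 5]
r4 m[φ1→M] = [10, 12]
r4 m[φ1→B] = [7, 6]
r4 m[φ2→D] = [5, 6]
r4 m[φ2→B] = [3, 2]
r4 m[φ3→E] = [20, 15]
r4 m[φ3→L] = [6, 6]
r4 m[φ4→C] = [5, 8]
r4 m[φ4→B] = [0, 1]
r4 m[φ5→L] = [1, 8]
r4 m[φ6→L] = [9, 8]
r4 m[φ7→L] = [4, 2]
r4 m[φ8→G] = [4, 9]
r4 m[φ9→B] = [2, 5]
r4 m[φ10→D] = [6, 1]
r4 m[G→φ0] = [4, 9]
r4 m[G→φ8] = [6, 11]
r4 m[C→φ4] = [0, 0]
r4 m[E→φ0] = [25, 20]
r4 m[E→φ1] = [26, 23]
r4 m[E→φ3] = [11, 13]
r4 m[M→φ1] = [0, 0]
r4 m[L→φ3] = [14, 18]
r4 m[L→φ5] = [19, 16]
r4 m[L→φ6] = [11, 16]
r4 m[L→φ7] = [16, 22]
r4 m[D→φ2] = [6, 1]
r4 m[D→φ10] = [5, 6]
r4 m[B→φ1] = [5, 8]
r4 m[B→φ2] = [9, 12]
r4 m[B→φ4] = [12, 13]
r4 m[B→φ9] = [10, 9]
r5 m[φ0→G] = [24, 29]
r5 m[φ0→E] = [6, 8]
r5 m[φ1→E] = [7, 7]
r5 m[φ1→M] = [30, 32]
r5 m[φ1→B] = [25, 24]
r5 m[φ2→D] = [10, 11]
r5 m[φ2→B] = [3, 2]
r5 m[φ3→E] = [20, 15]
r5 m[φ3→L] = [14, 14]
r5 m[φ4→C] = [12, 15]
r5 m[φ4→B] = [0, 1]
r5 m[φ5→L] = [1, 8]
r5 m[φ6→L] = [9, 8]
r5 m[φ7→L] = [4, 2]
r5 m[φ8→G] = [4, 9]
r5 m[φ9→B] = [2, 5]
r5 m[φ10→D] = [6, 1]
r5 m[G→φ0] = [4, 9]
r5 m[G→φ8] = [6, 11]
r5 m[C→φ4] = [0, 0]
r5 m[E→φ0] = [25, 20]
r5 m[E→φ1] = [26, 23]
r5 m[E→φ3] = [11, 13]
r5 m[M→φ1] = [0, 0]
r5 m[L→φ3] = [14, 18]
r5 m[L→φ5] = [19, 16]
r5 m[L→φ6] = [11, 16]
r5 m[L→φ7] = [16, 22]
r5 m[D→φ2] = [6, 1]
r5 m[D→φ10] = [5, 6]
r5 m[B→φ1] = [5, 8]
r5 m[B→φ2] = [9, 12]
r5 m[B→φ4] = [12, 13]
r5 m[B→φ9] = [10, 9]
r6 m[φ0→G] = [24, 29]
r6 m[φ0→E] = [6, 8]
r6 m[φ1→E] = [7, 7]
r6 m[φ1→M] = [30, 32]
r6 m[φ1→B] = [25, 24]
r6 m[φ2→D] = [10, 11]
r6 m[φ2→B] = [3, 2]
r6 m[φ3→E] = [20, 15]
r6 m[φ3→L] = [14, 14]
r6 m[φ4→C] = [12, 15]
r6 m[φ4→B] = [0, 1]
r6 m[φ5→L] = [1, 8]
r6 m[φ6→L] = [9, 8]
r6 m[φ7→L] = [4, 2]
r6 m[φ8→G] = [4, 9]
r6 m[φ9→B] = [2, 5]
r6 m[φ10→D] = [6, 1]
r6 m[G→φ0] = [4, 9]
r6 m[G→φ8] = [24, 29]
r6 m[C→φ4] = [0, 0]
r6 m[E→φ0] = [27, 22]
r6 m[E→φ1] = [26, 23]
r6 m[E→φ3] = [13, 15]
r6 m[M→φ1] = [0, 0]
r6 m[L→φ3] = [14, 18]
r6 m[L→φ5] = [27, 24]
r6 m[L→φ6] = [19, 24]
r6 m[L→φ7] = [24, 30]
r6 m[D→φ2] = [6, 1]
r6 m[D→φ10] = [10, 11]
r6 m[B→φ1] = [5, 8]
r6 m[B→φ2] = [27, 30]
r6 m[B→φ4] = [30, 31]
r6 m[B→φ9] = [28, 27]
r7 m[φ0→G] = [26, 31]
r7 m[φ0→E] = [6, 8]
r7 m[φ1→E] = [7, 7]
r7 m[φ1→M] = [30, 32]
r7 m[φ1→B] = [25, 24]
r7 m[φ2→D] = [28, 29]
r7 m[φ2→B] = [3, 2]
r7 m[φ3→E] = [20, 15]
r7 m[φ3→L] = [16, 16]
r7 m[φ4→C] = [30, 33]
r7 m[φ4→B] = [0, 1]
r7 m[φ5→L] = [1, 8]
r7 m[φ6→L] = [9, 8]
r7 m[φ7→L] = [4, 2]
r7 m[φ8→G] = [4, 9]
r7 m[φ9→B] = [2, 5]
r7 m[φ10→D] = [6, 1]
r7 m[G→φ0] = [4, 9]
r7 m[G→φ8] = [24, 29]
r7 m[C→φ4] = [0, 0]
r7 m[E→φ0] = [27, 22]
r7 m[E→φ1] = [26, 23]
r7 m[E→φ3] = [13, 15]
r7 m[M→φ1] = [0, 0]
r7 m[L→φ3] = [14, 18]
r7 m[L→φ5] = [27, 24]
r7 m[L→φ6] = [19, 24]
r7 m[L→φ7] = [24, 30]
r7 m[D→φ2] = [6, 1]
r7 m[D→φ10] = [10, 11]
r7 m[B→φ1] = [5, 8]
r7 m[B→φ2] = [27, 30]
r7 m[B→φ4] = [30, 31]
r7 m[B→φ9] = [28, 27]
r8 m[φ0→G] = [26, 31]
r8 m[φ0→E] = [6, 8]
r8 m[φ1→E] = [7, 7]
r8 m[φ1→M] = [30, 32]
r8 m[φ1→B] = [25, 24]
r8 m[φ2→D] = [28, 29]
r8 m[φ2→B] = [3, 2]
r8 m[φ3→E] = [20, 15]
r8 m[φ3→L] = [16, 16]
r8 m[φ4→C] = [30, 33]
r8 m[φ4→B] = [0, 1]
r8 m[φ5→L] = [1, 8]
r8 m[φ6→L] = [9, 8]
r8 m[φ7→L] = [4, 2]
r8 m[φ8→G] = [4, 9]
r8 m[φ9→B] = [2, 5]
r8 m[φ10→D] = [6, 1]
r8 m[G→φ0] = [4, 9]
r8 m[G→φ8] = [26, 31]
r8 m[C→φ4] = [0, 0]
r8 m[E→φ0] = [27, 22]
r8 m[E→φ1] = [26, 23]
r8 m[E→φ3] = [13, 15]
r8 m[M→φ1] = [0, 0]
r8 m[L→φ3] = [14, 18]
r8 m[L→φ5] = [29, 26]
r8 m[L→φ6] = [21, 26]
r8 m[L→φ7] = [26, 32]
r8 m[D→φ2] = [6, 1]
r8 m[D→φ10] = [28, 29]
r8 m[B→φ1] = [5, 8]
r8 m[B→φ2] = [27, 30]
r8 m[B→φ4] = [30, 31]
r8 m[B→φ9] = [28, 27]
r9 m[φ0→G] = [26, 31]
r9 m[φ0→E] = [6, 8]
r9 m[φ1→E] = [7, 7]
r9 m[φ1→M] = [30, 32]
r9 m[φ1→B] = [25, 24]
r9 m[φ2→D] = [28, 29]
r9 m[φ2→B] = [3, 2]
r9 m[φ3→E] = [20, 15]
r9 m[φ3→L] = [16, 16]
r9 m[φ4→C] = [30, 33]
r9 m[φ4→B] = [0, 1]
r9 m[φ5→L] = [1, 8]
r9 m[φ6→L] = [9, 8]
r9 m[φ7→L] = [4, 2]
r9 m[φ8→G] = [4, 9]
r9 m[φ9→B] = [2, 5]
r9 m[φ10→D] = [6, 1]
r9 m[G→φ0] = [4, 9]
r9 m[G→φ8] = [26, 31]
r9 m[C→φ4] = [0, 0]
r9 m[E→φ0] = [27, 22]
r9 m[E→φ1] = [26, 23]
r9 m[E→φ3] = [13, 15]
r9 m[M→φ1] = [0, 0]
r9 m[L→φ3] = [14, 18]
r9 m[L→φ5] = [29, 26]
r9 m[L→φ6] = [21, 26]
r9 m[L→φ7] = [26, 32]
r9 m[D→φ2] = [6, 1]
r9 m[D→φ10] = [28, 29]
r9 m[B→φ1] = [5, 8]
r9 m[B→φ2] = [27, 30]
r9 m[B→φ4] = [30, 31]
r9 m[B→φ9] = [28, 27]
fixed point reached at round 9
b[M] = ⊗ incoming = [30, 32]

b[M] = [30, 32]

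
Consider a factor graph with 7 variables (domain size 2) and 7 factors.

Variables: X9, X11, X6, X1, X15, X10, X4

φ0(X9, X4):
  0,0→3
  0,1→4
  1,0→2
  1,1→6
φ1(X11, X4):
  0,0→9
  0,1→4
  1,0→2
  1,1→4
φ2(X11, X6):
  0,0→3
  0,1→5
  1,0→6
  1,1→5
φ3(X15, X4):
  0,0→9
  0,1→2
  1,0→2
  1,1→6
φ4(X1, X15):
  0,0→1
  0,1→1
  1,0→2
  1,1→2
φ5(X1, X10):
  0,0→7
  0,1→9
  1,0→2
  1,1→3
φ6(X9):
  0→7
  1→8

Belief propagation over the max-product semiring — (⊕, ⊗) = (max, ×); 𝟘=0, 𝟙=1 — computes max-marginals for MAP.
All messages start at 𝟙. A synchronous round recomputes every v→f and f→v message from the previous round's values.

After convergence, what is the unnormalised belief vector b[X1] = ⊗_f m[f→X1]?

init: all messages = 𝟙 over 2 values
r1 m[φ0→X9] = [4, 6]
r1 m[φ0→X4] = [3, 6]
r1 m[φ1→X11] = [9, 4]
r1 m[φ1→X4] = [9, 4]
r1 m[φ2→X11] = [5, 6]
r1 m[φ2→X6] = [6, 5]
r1 m[φ3→X15] = [9, 6]
r1 m[φ3→X4] = [9, 6]
r1 m[φ4→X1] = [1, 2]
r1 m[φ4→X15] = [2, 2]
r1 m[φ5→X1] = [9, 3]
r1 m[φ5→X10] = [7, 9]
r1 m[φ6→X9] = [7, 8]
r1 m[X9→φ0] = [1, 1]
r1 m[X9→φ6] = [1, 1]
r1 m[X11→φ1] = [1, 1]
r1 m[X11→φ2] = [1, 1]
r1 m[X6→φ2] = [1, 1]
r1 m[X1→φ4] = [1, 1]
r1 m[X1→φ5] = [1, 1]
r1 m[X15→φ3] = [1, 1]
r1 m[X15→φ4] = [1, 1]
r1 m[X10→φ5] = [1, 1]
r1 m[X4→φ0] = [1, 1]
r1 m[X4→φ1] = [1, 1]
r1 m[X4→φ3] = [1, 1]
r2 m[φ0→X9] = [4, 6]
r2 m[φ0→X4] = [3, 6]
r2 m[φ1→X11] = [9, 4]
r2 m[φ1→X4] = [9, 4]
r2 m[φ2→X11] = [5, 6]
r2 m[φ2→X6] = [6, 5]
r2 m[φ3→X15] = [9, 6]
r2 m[φ3→X4] = [9, 6]
r2 m[φ4→X1] = [1, 2]
r2 m[φ4→X15] = [2, 2]
r2 m[φ5→X1] = [9, 3]
r2 m[φ5→X10] = [7, 9]
r2 m[φ6→X9] = [7, 8]
r2 m[X9→φ0] = [7, 8]
r2 m[X9→φ6] = [4, 6]
r2 m[X11→φ1] = [5, 6]
r2 m[X11→φ2] = [9, 4]
r2 m[X6→φ2] = [1, 1]
r2 m[X1→φ4] = [9, 3]
r2 m[X1→φ5] = [1, 2]
r2 m[X15→φ3] = [2, 2]
r2 m[X15→φ4] = [9, 6]
r2 m[X10→φ5] = [1, 1]
r2 m[X4→φ0] = [81, 24]
r2 m[X4→φ1] = [27, 36]
r2 m[X4→φ3] = [27, 24]
r3 m[φ0→X9] = [243, 162]
r3 m[φ0→X4] = [21, 48]
r3 m[φ1→X11] = [243, 144]
r3 m[φ1→X4] = [45, 24]
r3 m[φ2→X11] = [5, 6]
r3 m[φ2→X6] = [27, 45]
r3 m[φ3→X15] = [243, 144]
r3 m[φ3→X4] = [18, 12]
r3 m[φ4→X1] = [9, 18]
r3 m[φ4→X15] = [9, 9]
r3 m[φ5→X1] = [9, 3]
r3 m[φ5→X10] = [7, 9]
r3 m[φ6→X9] = [7, 8]
r3 m[X9→φ0] = [7, 8]
r3 m[X9→φ6] = [4, 6]
r3 m[X11→φ1] = [5, 6]
r3 m[X11→φ2] = [9, 4]
r3 m[X6→φ2] = [1, 1]
r3 m[X1→φ4] = [9, 3]
r3 m[X1→φ5] = [1, 2]
r3 m[X15→φ3] = [2, 2]
r3 m[X15→φ4] = [9, 6]
r3 m[X10→φ5] = [1, 1]
r3 m[X4→φ0] = [81, 24]
r3 m[X4→φ1] = [27, 36]
r3 m[X4→φ3] = [27, 24]
r4 m[φ0→X9] = [243, 162]
r4 m[φ0→X4] = [21, 48]
r4 m[φ1→X11] = [243, 144]
r4 m[φ1→X4] = [45, 24]
r4 m[φ2→X11] = [5, 6]
r4 m[φ2→X6] = [27, 45]
r4 m[φ3→X15] = [243, 144]
r4 m[φ3→X4] = [18, 12]
r4 m[φ4→X1] = [9, 18]
r4 m[φ4→X15] = [9, 9]
r4 m[φ5→X1] = [9, 3]
r4 m[φ5→X10] = [7, 9]
r4 m[φ6→X9] = [7, 8]
r4 m[X9→φ0] = [7, 8]
r4 m[X9→φ6] = [243, 162]
r4 m[X11→φ1] = [5, 6]
r4 m[X11→φ2] = [243, 144]
r4 m[X6→φ2] = [1, 1]
r4 m[X1→φ4] = [9, 3]
r4 m[X1→φ5] = [9, 18]
r4 m[X15→φ3] = [9, 9]
r4 m[X15→φ4] = [243, 144]
r4 m[X10→φ5] = [1, 1]
r4 m[X4→φ0] = [810, 288]
r4 m[X4→φ1] = [378, 576]
r4 m[X4→φ3] = [945, 1152]
r5 m[φ0→X9] = [2430, 1728]
r5 m[φ0→X4] = [21, 48]
r5 m[φ1→X11] = [3402, 2304]
r5 m[φ1→X4] = [45, 24]
r5 m[φ2→X11] = [5, 6]
r5 m[φ2→X6] = [864, 1215]
r5 m[φ3→X15] = [8505, 6912]
r5 m[φ3→X4] = [81, 54]
r5 m[φ4→X1] = [243, 486]
r5 m[φ4→X15] = [9, 9]
r5 m[φ5→X1] = [9, 3]
r5 m[φ5→X10] = [63, 81]
r5 m[φ6→X9] = [7, 8]
r5 m[X9→φ0] = [7, 8]
r5 m[X9→φ6] = [243, 162]
r5 m[X11→φ1] = [5, 6]
r5 m[X11→φ2] = [243, 144]
r5 m[X6→φ2] = [1, 1]
r5 m[X1→φ4] = [9, 3]
r5 m[X1→φ5] = [9, 18]
r5 m[X15→φ3] = [9, 9]
r5 m[X15→φ4] = [243, 144]
r5 m[X10→φ5] = [1, 1]
r5 m[X4→φ0] = [810, 288]
r5 m[X4→φ1] = [378, 576]
r5 m[X4→φ3] = [945, 1152]
r6 m[φ0→X9] = [2430, 1728]
r6 m[φ0→X4] = [21, 48]
r6 m[φ1→X11] = [3402, 2304]
r6 m[φ1→X4] = [45, 24]
r6 m[φ2→X11] = [5, 6]
r6 m[φ2→X6] = [864, 1215]
r6 m[φ3→X15] = [8505, 6912]
r6 m[φ3→X4] = [81, 54]
r6 m[φ4→X1] = [243, 486]
r6 m[φ4→X15] = [9, 9]
r6 m[φ5→X1] = [9, 3]
r6 m[φ5→X10] = [63, 81]
r6 m[φ6→X9] = [7, 8]
r6 m[X9→φ0] = [7, 8]
r6 m[X9→φ6] = [2430, 1728]
r6 m[X11→φ1] = [5, 6]
r6 m[X11→φ2] = [3402, 2304]
r6 m[X6→φ2] = [1, 1]
r6 m[X1→φ4] = [9, 3]
r6 m[X1→φ5] = [243, 486]
r6 m[X15→φ3] = [9, 9]
r6 m[X15→φ4] = [8505, 6912]
r6 m[X10→φ5] = [1, 1]
r6 m[X4→φ0] = [3645, 1296]
r6 m[X4→φ1] = [1701, 2592]
r6 m[X4→φ3] = [945, 1152]
r7 m[φ0→X9] = [10935, 7776]
r7 m[φ0→X4] = [21, 48]
r7 m[φ1→X11] = [15309, 10368]
r7 m[φ1→X4] = [45, 24]
r7 m[φ2→X11] = [5, 6]
r7 m[φ2→X6] = [13824, 17010]
r7 m[φ3→X15] = [8505, 6912]
r7 m[φ3→X4] = [81, 54]
r7 m[φ4→X1] = [8505, 17010]
r7 m[φ4→X15] = [9, 9]
r7 m[φ5→X1] = [9, 3]
r7 m[φ5→X10] = [1701, 2187]
r7 m[φ6→X9] = [7, 8]
r7 m[X9→φ0] = [7, 8]
r7 m[X9→φ6] = [2430, 1728]
r7 m[X11→φ1] = [5, 6]
r7 m[X11→φ2] = [3402, 2304]
r7 m[X6→φ2] = [1, 1]
r7 m[X1→φ4] = [9, 3]
r7 m[X1→φ5] = [243, 486]
r7 m[X15→φ3] = [9, 9]
r7 m[X15→φ4] = [8505, 6912]
r7 m[X10→φ5] = [1, 1]
r7 m[X4→φ0] = [3645, 1296]
r7 m[X4→φ1] = [1701, 2592]
r7 m[X4→φ3] = [945, 1152]
r8 m[φ0→X9] = [10935, 7776]
r8 m[φ0→X4] = [21, 48]
r8 m[φ1→X11] = [15309, 10368]
r8 m[φ1→X4] = [45, 24]
r8 m[φ2→X11] = [5, 6]
r8 m[φ2→X6] = [13824, 17010]
r8 m[φ3→X15] = [8505, 6912]
r8 m[φ3→X4] = [81, 54]
r8 m[φ4→X1] = [8505, 17010]
r8 m[φ4→X15] = [9, 9]
r8 m[φ5→X1] = [9, 3]
r8 m[φ5→X10] = [1701, 2187]
r8 m[φ6→X9] = [7, 8]
r8 m[X9→φ0] = [7, 8]
r8 m[X9→φ6] = [10935, 7776]
r8 m[X11→φ1] = [5, 6]
r8 m[X11→φ2] = [15309, 10368]
r8 m[X6→φ2] = [1, 1]
r8 m[X1→φ4] = [9, 3]
r8 m[X1→φ5] = [8505, 17010]
r8 m[X15→φ3] = [9, 9]
r8 m[X15→φ4] = [8505, 6912]
r8 m[X10→φ5] = [1, 1]
r8 m[X4→φ0] = [3645, 1296]
r8 m[X4→φ1] = [1701, 2592]
r8 m[X4→φ3] = [945, 1152]
r9 m[φ0→X9] = [10935, 7776]
r9 m[φ0→X4] = [21, 48]
r9 m[φ1→X11] = [15309, 10368]
r9 m[φ1→X4] = [45, 24]
r9 m[φ2→X11] = [5, 6]
r9 m[φ2→X6] = [62208, 76545]
r9 m[φ3→X15] = [8505, 6912]
r9 m[φ3→X4] = [81, 54]
r9 m[φ4→X1] = [8505, 17010]
r9 m[φ4→X15] = [9, 9]
r9 m[φ5→X1] = [9, 3]
r9 m[φ5→X10] = [59535, 76545]
r9 m[φ6→X9] = [7, 8]
r9 m[X9→φ0] = [7, 8]
r9 m[X9→φ6] = [10935, 7776]
r9 m[X11→φ1] = [5, 6]
r9 m[X11→φ2] = [15309, 10368]
r9 m[X6→φ2] = [1, 1]
r9 m[X1→φ4] = [9, 3]
r9 m[X1→φ5] = [8505, 17010]
r9 m[X15→φ3] = [9, 9]
r9 m[X15→φ4] = [8505, 6912]
r9 m[X10→φ5] = [1, 1]
r9 m[X4→φ0] = [3645, 1296]
r9 m[X4→φ1] = [1701, 2592]
r9 m[X4→φ3] = [945, 1152]
r10 m[φ0→X9] = [10935, 7776]
r10 m[φ0→X4] = [21, 48]
r10 m[φ1→X11] = [15309, 10368]
r10 m[φ1→X4] = [45, 24]
r10 m[φ2→X11] = [5, 6]
r10 m[φ2→X6] = [62208, 76545]
r10 m[φ3→X15] = [8505, 6912]
r10 m[φ3→X4] = [81, 54]
r10 m[φ4→X1] = [8505, 17010]
r10 m[φ4→X15] = [9, 9]
r10 m[φ5→X1] = [9, 3]
r10 m[φ5→X10] = [59535, 76545]
r10 m[φ6→X9] = [7, 8]
r10 m[X9→φ0] = [7, 8]
r10 m[X9→φ6] = [10935, 7776]
r10 m[X11→φ1] = [5, 6]
r10 m[X11→φ2] = [15309, 10368]
r10 m[X6→φ2] = [1, 1]
r10 m[X1→φ4] = [9, 3]
r10 m[X1→φ5] = [8505, 17010]
r10 m[X15→φ3] = [9, 9]
r10 m[X15→φ4] = [8505, 6912]
r10 m[X10→φ5] = [1, 1]
r10 m[X4→φ0] = [3645, 1296]
r10 m[X4→φ1] = [1701, 2592]
r10 m[X4→φ3] = [945, 1152]
fixed point reached at round 10
b[X1] = ⊗ incoming = [76545, 51030]

b[X1] = [76545, 51030]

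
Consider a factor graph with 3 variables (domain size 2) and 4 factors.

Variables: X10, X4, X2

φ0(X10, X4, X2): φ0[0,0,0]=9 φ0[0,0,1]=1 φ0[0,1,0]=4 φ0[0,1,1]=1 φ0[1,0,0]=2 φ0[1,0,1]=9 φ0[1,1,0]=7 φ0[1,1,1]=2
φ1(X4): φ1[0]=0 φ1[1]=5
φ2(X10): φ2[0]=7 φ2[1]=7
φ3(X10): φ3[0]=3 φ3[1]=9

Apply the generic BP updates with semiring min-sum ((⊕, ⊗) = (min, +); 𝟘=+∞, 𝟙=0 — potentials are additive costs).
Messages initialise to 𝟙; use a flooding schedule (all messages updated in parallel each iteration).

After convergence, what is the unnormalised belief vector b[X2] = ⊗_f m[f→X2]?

init: all messages = 𝟙 over 2 values
r1 m[φ0→X10] = [1, 2]
r1 m[φ0→X4] = [1, 1]
r1 m[φ0→X2] = [2, 1]
r1 m[φ1→X4] = [0, 5]
r1 m[φ2→X10] = [7, 7]
r1 m[φ3→X10] = [3, 9]
r1 m[X10→φ0] = [0, 0]
r1 m[X10→φ2] = [0, 0]
r1 m[X10→φ3] = [0, 0]
r1 m[X4→φ0] = [0, 0]
r1 m[X4→φ1] = [0, 0]
r1 m[X2→φ0] = [0, 0]
r2 m[φ0→X10] = [1, 2]
r2 m[φ0→X4] = [1, 1]
r2 m[φ0→X2] = [2, 1]
r2 m[φ1→X4] = [0, 5]
r2 m[φ2→X10] = [7, 7]
r2 m[φ3→X10] = [3, 9]
r2 m[X10→φ0] = [10, 16]
r2 m[X10→φ2] = [4, 11]
r2 m[X10→φ3] = [8, 9]
r2 m[X4→φ0] = [0, 5]
r2 m[X4→φ1] = [1, 1]
r2 m[X2→φ0] = [0, 0]
r3 m[φ0→X10] = [1, 2]
r3 m[φ0→X4] = [11, 11]
r3 m[φ0→X2] = [18, 11]
r3 m[φ1→X4] = [0, 5]
r3 m[φ2→X10] = [7, 7]
r3 m[φ3→X10] = [3, 9]
r3 m[X10→φ0] = [10, 16]
r3 m[X10→φ2] = [4, 11]
r3 m[X10→φ3] = [8, 9]
r3 m[X4→φ0] = [0, 5]
r3 m[X4→φ1] = [1, 1]
r3 m[X2→φ0] = [0, 0]
r4 m[φ0→X10] = [1, 2]
r4 m[φ0→X4] = [11, 11]
r4 m[φ0→X2] = [18, 11]
r4 m[φ1→X4] = [0, 5]
r4 m[φ2→X10] = [7, 7]
r4 m[φ3→X10] = [3, 9]
r4 m[X10→φ0] = [10, 16]
r4 m[X10→φ2] = [4, 11]
r4 m[X10→φ3] = [8, 9]
r4 m[X4→φ0] = [0, 5]
r4 m[X4→φ1] = [11, 11]
r4 m[X2→φ0] = [0, 0]
r5 m[φ0→X10] = [1, 2]
r5 m[φ0→X4] = [11, 11]
r5 m[φ0→X2] = [18, 11]
r5 m[φ1→X4] = [0, 5]
r5 m[φ2→X10] = [7, 7]
r5 m[φ3→X10] = [3, 9]
r5 m[X10→φ0] = [10, 16]
r5 m[X10→φ2] = [4, 11]
r5 m[X10→φ3] = [8, 9]
r5 m[X4→φ0] = [0, 5]
r5 m[X4→φ1] = [11, 11]
r5 m[X2→φ0] = [0, 0]
fixed point reached at round 5
b[X2] = ⊗ incoming = [18, 11]

b[X2] = [18, 11]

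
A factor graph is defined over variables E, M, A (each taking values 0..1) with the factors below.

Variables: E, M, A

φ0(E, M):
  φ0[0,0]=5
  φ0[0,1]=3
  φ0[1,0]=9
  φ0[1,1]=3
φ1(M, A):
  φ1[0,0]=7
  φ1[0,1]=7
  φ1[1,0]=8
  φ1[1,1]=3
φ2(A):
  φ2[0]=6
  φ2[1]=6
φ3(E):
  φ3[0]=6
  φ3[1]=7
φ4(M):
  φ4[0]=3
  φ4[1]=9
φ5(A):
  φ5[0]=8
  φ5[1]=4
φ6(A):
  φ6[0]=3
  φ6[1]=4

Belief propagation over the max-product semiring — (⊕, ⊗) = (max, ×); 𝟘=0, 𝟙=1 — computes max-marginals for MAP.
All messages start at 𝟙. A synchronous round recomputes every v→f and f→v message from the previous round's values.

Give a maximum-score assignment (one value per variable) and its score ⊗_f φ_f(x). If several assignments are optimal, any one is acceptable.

assignment: (E=1, M=1, A=0); score = 217728

init: all messages = 𝟙 over 2 values
r1 m[φ0→E] = [5, 9]
r1 m[φ0→M] = [9, 3]
r1 m[φ1→M] = [7, 8]
r1 m[φ1→A] = [8, 7]
r1 m[φ2→A] = [6, 6]
r1 m[φ3→E] = [6, 7]
r1 m[φ4→M] = [3, 9]
r1 m[φ5→A] = [8, 4]
r1 m[φ6→A] = [3, 4]
r1 m[E→φ0] = [1, 1]
r1 m[E→φ3] = [1, 1]
r1 m[M→φ0] = [1, 1]
r1 m[M→φ1] = [1, 1]
r1 m[M→φ4] = [1, 1]
r1 m[A→φ1] = [1, 1]
r1 m[A→φ2] = [1, 1]
r1 m[A→φ5] = [1, 1]
r1 m[A→φ6] = [1, 1]
r2 m[φ0→E] = [5, 9]
r2 m[φ0→M] = [9, 3]
r2 m[φ1→M] = [7, 8]
r2 m[φ1→A] = [8, 7]
r2 m[φ2→A] = [6, 6]
r2 m[φ3→E] = [6, 7]
r2 m[φ4→M] = [3, 9]
r2 m[φ5→A] = [8, 4]
r2 m[φ6→A] = [3, 4]
r2 m[E→φ0] = [6, 7]
r2 m[E→φ3] = [5, 9]
r2 m[M→φ0] = [21, 72]
r2 m[M→φ1] = [27, 27]
r2 m[M→φ4] = [63, 24]
r2 m[A→φ1] = [144, 96]
r2 m[A→φ2] = [192, 112]
r2 m[A→φ5] = [144, 168]
r2 m[A→φ6] = [384, 168]
r3 m[φ0→E] = [216, 216]
r3 m[φ0→M] = [63, 21]
r3 m[φ1→M] = [1008, 1152]
r3 m[φ1→A] = [216, 189]
r3 m[φ2→A] = [6, 6]
r3 m[φ3→E] = [6, 7]
r3 m[φ4→M] = [3, 9]
r3 m[φ5→A] = [8, 4]
r3 m[φ6→A] = [3, 4]
r3 m[E→φ0] = [6, 7]
r3 m[E→φ3] = [5, 9]
r3 m[M→φ0] = [21, 72]
r3 m[M→φ1] = [27, 27]
r3 m[M→φ4] = [63, 24]
r3 m[A→φ1] = [144, 96]
r3 m[A→φ2] = [192, 112]
r3 m[A→φ5] = [144, 168]
r3 m[A→φ6] = [384, 168]
r4 m[φ0→E] = [216, 216]
r4 m[φ0→M] = [63, 21]
r4 m[φ1→M] = [1008, 1152]
r4 m[φ1→A] = [216, 189]
r4 m[φ2→A] = [6, 6]
r4 m[φ3→E] = [6, 7]
r4 m[φ4→M] = [3, 9]
r4 m[φ5→A] = [8, 4]
r4 m[φ6→A] = [3, 4]
r4 m[E→φ0] = [6, 7]
r4 m[E→φ3] = [216, 216]
r4 m[M→φ0] = [3024, 10368]
r4 m[M→φ1] = [189, 189]
r4 m[M→φ4] = [63504, 24192]
r4 m[A→φ1] = [144, 96]
r4 m[A→φ2] = [5184, 3024]
r4 m[A→φ5] = [3888, 4536]
r4 m[A→φ6] = [10368, 4536]
r5 m[φ0→E] = [31104, 31104]
r5 m[φ0→M] = [63, 21]
r5 m[φ1→M] = [1008, 1152]
r5 m[φ1→A] = [1512, 1323]
r5 m[φ2→A] = [6, 6]
r5 m[φ3→E] = [6, 7]
r5 m[φ4→M] = [3, 9]
r5 m[φ5→A] = [8, 4]
r5 m[φ6→A] = [3, 4]
r5 m[E→φ0] = [6, 7]
r5 m[E→φ3] = [216, 216]
r5 m[M→φ0] = [3024, 10368]
r5 m[M→φ1] = [189, 189]
r5 m[M→φ4] = [63504, 24192]
r5 m[A→φ1] = [144, 96]
r5 m[A→φ2] = [5184, 3024]
r5 m[A→φ5] = [3888, 4536]
r5 m[A→φ6] = [10368, 4536]
r6 m[φ0→E] = [31104, 31104]
r6 m[φ0→M] = [63, 21]
r6 m[φ1→M] = [1008, 1152]
r6 m[φ1→A] = [1512, 1323]
r6 m[φ2→A] = [6, 6]
r6 m[φ3→E] = [6, 7]
r6 m[φ4→M] = [3, 9]
r6 m[φ5→A] = [8, 4]
r6 m[φ6→A] = [3, 4]
r6 m[E→φ0] = [6, 7]
r6 m[E→φ3] = [31104, 31104]
r6 m[M→φ0] = [3024, 10368]
r6 m[M→φ1] = [189, 189]
r6 m[M→φ4] = [63504, 24192]
r6 m[A→φ1] = [144, 96]
r6 m[A→φ2] = [36288, 21168]
r6 m[A→φ5] = [27216, 31752]
r6 m[A→φ6] = [72576, 31752]
r7 m[φ0→E] = [31104, 31104]
r7 m[φ0→M] = [63, 21]
r7 m[φ1→M] = [1008, 1152]
r7 m[φ1→A] = [1512, 1323]
r7 m[φ2→A] = [6, 6]
r7 m[φ3→E] = [6, 7]
r7 m[φ4→M] = [3, 9]
r7 m[φ5→A] = [8, 4]
r7 m[φ6→A] = [3, 4]
r7 m[E→φ0] = [6, 7]
r7 m[E→φ3] = [31104, 31104]
r7 m[M→φ0] = [3024, 10368]
r7 m[M→φ1] = [189, 189]
r7 m[M→φ4] = [63504, 24192]
r7 m[A→φ1] = [144, 96]
r7 m[A→φ2] = [36288, 21168]
r7 m[A→φ5] = [27216, 31752]
r7 m[A→φ6] = [72576, 31752]
fixed point reached at round 7
traceback from E: (E=1, M=1, A=0), score=217728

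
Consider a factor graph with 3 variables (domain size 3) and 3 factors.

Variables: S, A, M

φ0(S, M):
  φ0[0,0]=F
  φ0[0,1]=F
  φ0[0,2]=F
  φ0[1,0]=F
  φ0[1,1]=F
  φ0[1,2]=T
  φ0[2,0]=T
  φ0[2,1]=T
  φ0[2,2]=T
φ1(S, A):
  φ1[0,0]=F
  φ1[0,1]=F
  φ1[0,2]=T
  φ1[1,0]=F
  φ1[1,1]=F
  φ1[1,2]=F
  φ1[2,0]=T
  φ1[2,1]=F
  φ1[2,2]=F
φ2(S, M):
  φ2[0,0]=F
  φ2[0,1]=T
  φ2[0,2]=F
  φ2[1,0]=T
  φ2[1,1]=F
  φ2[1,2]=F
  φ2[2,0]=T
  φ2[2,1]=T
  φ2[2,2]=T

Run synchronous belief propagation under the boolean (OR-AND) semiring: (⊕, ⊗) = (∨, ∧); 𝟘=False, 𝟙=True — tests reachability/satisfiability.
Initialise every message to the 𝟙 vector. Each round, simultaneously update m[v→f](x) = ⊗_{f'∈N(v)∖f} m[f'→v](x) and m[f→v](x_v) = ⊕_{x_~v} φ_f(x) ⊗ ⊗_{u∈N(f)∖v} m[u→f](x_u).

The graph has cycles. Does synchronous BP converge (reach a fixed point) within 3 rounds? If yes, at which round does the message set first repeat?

NOT CONVERGED within 3 rounds

init: all messages = 𝟙 over 3 values
r1 m[φ0→S] = [F, T, T]
r1 m[φ0→M] = [T, T, T]
r1 m[φ1→S] = [T, F, T]
r1 m[φ1→A] = [T, F, T]
r1 m[φ2→S] = [T, T, T]
r1 m[φ2→M] = [T, T, T]
r1 m[S→φ0] = [T, T, T]
r1 m[S→φ1] = [T, T, T]
r1 m[S→φ2] = [T, T, T]
r1 m[A→φ1] = [T, T, T]
r1 m[M→φ0] = [T, T, T]
r1 m[M→φ2] = [T, T, T]
r2 m[φ0→S] = [F, T, T]
r2 m[φ0→M] = [T, T, T]
r2 m[φ1→S] = [T, F, T]
r2 m[φ1→A] = [T, F, T]
r2 m[φ2→S] = [T, T, T]
r2 m[φ2→M] = [T, T, T]
r2 m[S→φ0] = [T, F, T]
r2 m[S→φ1] = [F, T, T]
r2 m[S→φ2] = [F, F, T]
r2 m[A→φ1] = [T, T, T]
r2 m[M→φ0] = [T, T, T]
r2 m[M→φ2] = [T, T, T]
r3 m[φ0→S] = [F, T, T]
r3 m[φ0→M] = [T, T, T]
r3 m[φ1→S] = [T, F, T]
r3 m[φ1→A] = [T, F, F]
r3 m[φ2→S] = [T, T, T]
r3 m[φ2→M] = [T, T, T]
r3 m[S→φ0] = [T, F, T]
r3 m[S→φ1] = [F, T, T]
r3 m[S→φ2] = [F, F, T]
r3 m[A→φ1] = [T, T, T]
r3 m[M→φ0] = [T, T, T]
r3 m[M→φ2] = [T, T, T]
no fixed point within 3 rounds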